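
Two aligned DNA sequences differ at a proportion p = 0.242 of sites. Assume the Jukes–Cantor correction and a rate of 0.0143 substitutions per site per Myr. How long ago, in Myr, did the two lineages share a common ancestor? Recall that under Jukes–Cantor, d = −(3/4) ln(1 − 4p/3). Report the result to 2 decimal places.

d = −(3/4) ln(1 − 4p/3) = −0.75 ln(1 − 0.322667) = −0.75 ln(0.677333)
  = −0.75 × (-0.389592) = 0.292194 substitutions/site.
Under a molecular clock d = 2μt, so t = d/(2μ) = 0.292194 / (2 × 0.0143) = 10.22 Myr.

10.22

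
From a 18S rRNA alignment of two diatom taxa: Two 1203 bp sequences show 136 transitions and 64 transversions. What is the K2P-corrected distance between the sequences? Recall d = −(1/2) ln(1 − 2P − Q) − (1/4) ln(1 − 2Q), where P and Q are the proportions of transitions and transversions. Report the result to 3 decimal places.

P = 136/1203 ≈ 0.113051 and Q = 64/1203 ≈ 0.0532.
Under the Kimura two-parameter model, d = −½ ln(1 − 2P − Q) − ¼ ln(1 − 2Q).
1 − 2P − Q = 0.720698, giving −½ ln(0.720698) = 0.163768.
1 − 2Q = 0.8936, giving −¼ ln(0.8936) = 0.028124.
d = 0.163768 + 0.028124 = 0.191892.

0.192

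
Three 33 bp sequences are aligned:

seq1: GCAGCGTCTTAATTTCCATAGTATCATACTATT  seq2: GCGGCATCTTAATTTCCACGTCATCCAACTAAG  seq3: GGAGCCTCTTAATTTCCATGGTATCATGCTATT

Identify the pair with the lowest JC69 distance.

seq1–seq2: 10/33 differ, p = 0.303, d = 0.388.
seq1–seq3: 4/33 differ, p = 0.121, d = 0.132.
seq2–seq3: 11/33 differ, p = 0.333, d = 0.441.
The smallest distance is between seq1 and seq3.

seq1 and seq3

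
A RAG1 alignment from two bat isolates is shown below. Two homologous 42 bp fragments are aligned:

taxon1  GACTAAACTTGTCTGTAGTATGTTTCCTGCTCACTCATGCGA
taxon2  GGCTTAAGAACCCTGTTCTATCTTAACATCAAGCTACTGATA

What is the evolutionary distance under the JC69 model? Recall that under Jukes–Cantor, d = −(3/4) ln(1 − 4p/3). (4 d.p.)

0.8240

The sequences differ at 21 of 42 sites, so p = 21/42 = 0.5.
d = −(3/4) ln(1 − 4p/3) = −0.75 ln(1 − 0.666667) = −0.75 ln(0.333333)
  = −0.75 × (-1.098613) = 0.823960 substitutions/site.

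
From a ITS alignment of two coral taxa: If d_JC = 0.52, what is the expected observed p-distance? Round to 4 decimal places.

p = (3/4)(1 − e^(−4d/3)) = 0.75 × (1 − e^(-0.693333)) = 0.75 × (1 − 0.499907) = 0.375070.

0.3751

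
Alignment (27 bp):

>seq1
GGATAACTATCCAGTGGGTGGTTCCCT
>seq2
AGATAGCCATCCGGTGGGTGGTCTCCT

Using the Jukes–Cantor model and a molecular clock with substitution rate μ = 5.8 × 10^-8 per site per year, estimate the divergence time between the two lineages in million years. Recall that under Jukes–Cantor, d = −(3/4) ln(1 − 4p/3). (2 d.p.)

The sequences differ at 6 of 27 sites (1, 6, 8, 13, 23, 24), so p = 6/27 ≈ 0.222222.
d = −(3/4) ln(1 − 4p/3) = −0.75 ln(1 − 0.296296) = −0.75 ln(0.703704)
  = −0.75 × (-0.351397) = 0.263548 substitutions/site.
Under a molecular clock d = 2μt, so t = d/(2μ) = 0.263548 / (2 × 5.8 × 10^-8) = 2.27 million years.

2.27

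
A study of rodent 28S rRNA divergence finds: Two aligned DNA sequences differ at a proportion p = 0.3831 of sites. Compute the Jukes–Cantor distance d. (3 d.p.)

d = −(3/4) ln(1 − 4p/3) = −0.75 ln(1 − 0.5108) = −0.75 ln(0.4892)
  = −0.75 × (-0.714984) = 0.536238 substitutions/site.

0.536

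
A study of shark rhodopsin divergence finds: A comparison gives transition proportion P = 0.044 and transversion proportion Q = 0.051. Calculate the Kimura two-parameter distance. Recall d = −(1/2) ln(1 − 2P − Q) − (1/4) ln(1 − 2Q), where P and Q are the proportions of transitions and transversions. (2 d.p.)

0.10

Under the Kimura two-parameter model, d = −½ ln(1 − 2P − Q) − ¼ ln(1 − 2Q).
1 − 2P − Q = 0.861, giving −½ ln(0.861) = 0.074830.
1 − 2Q = 0.898, giving −¼ ln(0.898) = 0.026896.
d = 0.074830 + 0.026896 = 0.101726.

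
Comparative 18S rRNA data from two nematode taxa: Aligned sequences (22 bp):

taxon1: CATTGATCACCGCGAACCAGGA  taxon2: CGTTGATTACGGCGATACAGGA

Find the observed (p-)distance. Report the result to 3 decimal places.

The sequences differ at 5 of 22 positions (sites 2, 8, 11, 16, 17).
p = 5/22 = 0.227272… ≈ 0.227 (to 3 d.p.).

0.227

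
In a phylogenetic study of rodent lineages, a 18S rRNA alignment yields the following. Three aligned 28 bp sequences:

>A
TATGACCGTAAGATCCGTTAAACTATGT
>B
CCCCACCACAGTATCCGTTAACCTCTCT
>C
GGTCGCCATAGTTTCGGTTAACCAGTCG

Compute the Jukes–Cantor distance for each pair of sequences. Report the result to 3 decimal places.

A–B: 11/28 sites differ → p ≈ 0.392857, d = −0.75 ln(1 − 0.523809) = 0.556452 ≈ 0.556.
A–C: 14/28 sites differ → p = 0.5, d = −0.75 ln(1 − 0.666667) = 0.823960 ≈ 0.824.
B–C: 10/28 sites differ → p ≈ 0.357143, d = −0.75 ln(1 − 0.476191) = 0.484971 ≈ 0.485.

d(A,B) = 0.556, d(A,C) = 0.824, d(B,C) = 0.485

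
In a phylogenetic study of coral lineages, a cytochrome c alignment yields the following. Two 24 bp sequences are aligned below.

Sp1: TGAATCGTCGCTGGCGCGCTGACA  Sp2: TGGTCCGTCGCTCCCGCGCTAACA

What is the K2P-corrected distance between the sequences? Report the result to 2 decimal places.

0.31

Of 24 sites, 3 differences are transitions and 3 are transversions, so P = 3/24 = 0.125 and Q = 3/24 = 0.125.
Under the Kimura two-parameter model, d = −½ ln(1 − 2P − Q) − ¼ ln(1 − 2Q).
1 − 2P − Q = 0.625, giving −½ ln(0.625) = 0.235002.
1 − 2Q = 0.75, giving −¼ ln(0.75) = 0.071921.
d = 0.235002 + 0.071921 = 0.306923.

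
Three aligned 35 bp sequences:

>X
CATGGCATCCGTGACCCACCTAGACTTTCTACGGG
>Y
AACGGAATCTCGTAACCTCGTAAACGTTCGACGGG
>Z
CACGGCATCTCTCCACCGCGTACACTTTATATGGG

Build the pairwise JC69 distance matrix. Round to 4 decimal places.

d(X,Y) = 0.5128, d(X,Z) = 0.4073, d(Y,Z) = 0.4073

X–Y: 13/35 sites differ → p ≈ 0.371429, d = −0.75 ln(1 − 0.495239) = 0.512753 ≈ 0.5128.
X–Z: 11/35 sites differ → p ≈ 0.314286, d = −0.75 ln(1 − 0.419048) = 0.407315 ≈ 0.4073.
Y–Z: 11/35 sites differ → p ≈ 0.314286, d = −0.75 ln(1 − 0.419048) = 0.407315 ≈ 0.4073.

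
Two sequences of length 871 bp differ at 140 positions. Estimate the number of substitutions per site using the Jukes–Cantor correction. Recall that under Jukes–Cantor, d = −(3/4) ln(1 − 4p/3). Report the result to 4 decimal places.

p = 140/871 ≈ 0.160735.
d = −(3/4) ln(1 − 4p/3) = −0.75 ln(1 − 0.214313) = −0.75 ln(0.785687)
  = −0.75 × (-0.241197) = 0.180898 substitutions/site.

0.1809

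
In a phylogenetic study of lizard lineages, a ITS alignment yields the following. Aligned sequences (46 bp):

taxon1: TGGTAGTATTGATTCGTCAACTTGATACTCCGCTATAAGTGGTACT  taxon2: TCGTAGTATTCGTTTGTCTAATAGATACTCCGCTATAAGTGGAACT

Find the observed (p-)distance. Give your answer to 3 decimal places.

The sequences differ at 8 of 46 positions (sites 2, 11, 12, 15, 19, 21, 23, 43).
p = 8/46 = 0.173913… ≈ 0.174 (to 3 d.p.).

0.174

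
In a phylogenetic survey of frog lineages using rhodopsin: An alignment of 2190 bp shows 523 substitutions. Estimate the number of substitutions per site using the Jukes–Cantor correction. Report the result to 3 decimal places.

0.288

p = 523/2190 ≈ 0.238813.
d = −(3/4) ln(1 − 4p/3) = −0.75 ln(1 − 0.318417) = −0.75 ln(0.681583)
  = −0.75 × (-0.383337) = 0.287503 substitutions/site.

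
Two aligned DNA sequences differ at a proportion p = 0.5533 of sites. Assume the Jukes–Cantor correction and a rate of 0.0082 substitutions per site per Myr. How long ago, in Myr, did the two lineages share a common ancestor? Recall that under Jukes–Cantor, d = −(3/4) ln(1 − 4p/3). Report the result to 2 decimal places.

d = −(3/4) ln(1 − 4p/3) = −0.75 ln(1 − 0.737733) = −0.75 ln(0.262267)
  = −0.75 × (-1.338392) = 1.003794 substitutions/site.
Under a molecular clock d = 2μt, so t = d/(2μ) = 1.003794 / (2 × 0.0082) = 61.21 Myr.

61.21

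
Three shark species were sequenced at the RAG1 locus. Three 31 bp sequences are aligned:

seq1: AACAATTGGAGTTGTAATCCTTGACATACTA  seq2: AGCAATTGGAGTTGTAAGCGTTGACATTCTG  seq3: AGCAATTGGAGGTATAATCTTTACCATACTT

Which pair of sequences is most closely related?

seq1–seq2: 5/31 differ, p = 0.161, d = 0.182.
seq1–seq3: 7/31 differ, p = 0.226, d = 0.269.
seq2–seq3: 8/31 differ, p = 0.258, d = 0.316.
The smallest distance is between seq1 and seq2.

seq1 and seq2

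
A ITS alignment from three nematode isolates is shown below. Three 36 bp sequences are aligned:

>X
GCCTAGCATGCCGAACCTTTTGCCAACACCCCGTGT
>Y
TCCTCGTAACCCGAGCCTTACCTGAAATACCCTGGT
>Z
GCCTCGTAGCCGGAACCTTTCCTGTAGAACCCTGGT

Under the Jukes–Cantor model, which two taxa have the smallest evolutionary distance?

Y and Z

X–Y: 16/36 differ, p = 0.444, d = 0.673.
X–Z: 14/36 differ, p = 0.389, d = 0.548.
Y–Z: 8/36 differ, p = 0.222, d = 0.264.
The smallest distance is between Y and Z.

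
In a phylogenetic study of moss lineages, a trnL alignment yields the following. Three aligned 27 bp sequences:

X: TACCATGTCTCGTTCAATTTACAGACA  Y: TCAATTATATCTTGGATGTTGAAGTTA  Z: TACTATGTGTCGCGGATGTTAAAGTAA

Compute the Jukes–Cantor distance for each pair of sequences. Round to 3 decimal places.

d(X,Y) = 1.012, d(X,Z) = 0.511, d(Y,Z) = 0.511

X–Y: 15/27 sites differ → p ≈ 0.555556, d = −0.75 ln(1 − 0.740741) = 1.012446 ≈ 1.012.
X–Z: 10/27 sites differ → p ≈ 0.37037, d = −0.75 ln(1 − 0.493827) = 0.510658 ≈ 0.511.
Y–Z: 10/27 sites differ → p ≈ 0.37037, d = −0.75 ln(1 − 0.493827) = 0.510658 ≈ 0.511.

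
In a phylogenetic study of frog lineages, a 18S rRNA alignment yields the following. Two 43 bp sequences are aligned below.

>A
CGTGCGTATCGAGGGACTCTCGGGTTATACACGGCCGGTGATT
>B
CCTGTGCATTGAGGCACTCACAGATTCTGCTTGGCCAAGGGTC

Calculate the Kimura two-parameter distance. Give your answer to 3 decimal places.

0.608

Of 43 sites, 11 differences are transitions and 6 are transversions, so P = 11/43 ≈ 0.255814 and Q = 6/43 ≈ 0.139535.
Under the Kimura two-parameter model, d = −½ ln(1 − 2P − Q) − ¼ ln(1 − 2Q).
1 − 2P − Q = 0.348837, giving −½ ln(0.348837) = 0.526575.
1 − 2Q = 0.72093, giving −¼ ln(0.72093) = 0.081803.
d = 0.526575 + 0.081803 = 0.608378.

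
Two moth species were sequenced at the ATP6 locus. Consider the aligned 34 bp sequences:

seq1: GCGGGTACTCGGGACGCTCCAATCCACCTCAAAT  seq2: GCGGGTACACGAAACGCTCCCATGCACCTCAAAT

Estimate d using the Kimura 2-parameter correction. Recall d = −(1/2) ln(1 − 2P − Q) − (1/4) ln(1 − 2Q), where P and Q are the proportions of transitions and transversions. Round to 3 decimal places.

Of 34 sites, 2 differences are transitions and 3 are transversions, so P = 2/34 ≈ 0.058824 and Q = 3/34 ≈ 0.088235.
Under the Kimura two-parameter model, d = −½ ln(1 − 2P − Q) − ¼ ln(1 − 2Q).
1 − 2P − Q = 0.794117, giving −½ ln(0.794117) = 0.115262.
1 − 2Q = 0.82353, giving −¼ ln(0.82353) = 0.048539.
d = 0.115262 + 0.048539 = 0.163801.

0.164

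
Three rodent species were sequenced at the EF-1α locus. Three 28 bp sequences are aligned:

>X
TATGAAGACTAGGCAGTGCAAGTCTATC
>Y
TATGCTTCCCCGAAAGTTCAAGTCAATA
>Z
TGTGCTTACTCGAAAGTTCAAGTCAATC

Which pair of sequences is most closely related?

X–Y: 11/28 differ, p = 0.393, d = 0.556.
X–Z: 9/28 differ, p = 0.321, d = 0.420.
Y–Z: 4/28 differ, p = 0.143, d = 0.158.
The smallest distance is between Y and Z.

Y and Z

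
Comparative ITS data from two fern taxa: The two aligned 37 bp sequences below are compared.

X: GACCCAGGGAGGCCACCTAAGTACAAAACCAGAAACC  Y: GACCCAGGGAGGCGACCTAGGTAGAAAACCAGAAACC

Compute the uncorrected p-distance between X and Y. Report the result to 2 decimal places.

0.08

The sequences differ at 3 of 37 positions (sites 14, 20, 24).
p = 3/37 = 0.081081… ≈ 0.08 (to 2 d.p.).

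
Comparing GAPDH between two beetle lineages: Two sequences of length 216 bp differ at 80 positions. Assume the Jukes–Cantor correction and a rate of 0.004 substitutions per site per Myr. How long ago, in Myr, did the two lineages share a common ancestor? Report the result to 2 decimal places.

63.83

p = 80/216 ≈ 0.37037.
d = −(3/4) ln(1 − 4p/3) = −0.75 ln(1 − 0.493827) = −0.75 ln(0.506173)
  = −0.75 × (-0.680877) = 0.510658 substitutions/site.
Under a molecular clock d = 2μt, so t = d/(2μ) = 0.510658 / (2 × 0.004) = 63.83 Myr.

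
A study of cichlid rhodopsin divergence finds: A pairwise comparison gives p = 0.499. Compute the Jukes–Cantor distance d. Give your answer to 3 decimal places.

d = −(3/4) ln(1 − 4p/3) = −0.75 ln(1 − 0.665333) = −0.75 ln(0.334667)
  = −0.75 × (-1.094619) = 0.820964 substitutions/site.

0.821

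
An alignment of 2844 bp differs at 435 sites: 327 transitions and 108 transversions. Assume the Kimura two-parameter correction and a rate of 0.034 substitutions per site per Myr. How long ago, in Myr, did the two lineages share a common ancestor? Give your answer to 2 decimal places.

2.58

P = 327/2844 ≈ 0.114979 and Q = 108/2844 ≈ 0.037975.
Under the Kimura two-parameter model, d = −½ ln(1 − 2P − Q) − ¼ ln(1 − 2Q).
1 − 2P − Q = 0.732067, giving −½ ln(0.732067) = 0.155942.
1 − 2Q = 0.92405, giving −¼ ln(0.92405) = 0.019747.
d = 0.155942 + 0.019747 = 0.175689.
Under a molecular clock d = 2μt, so t = d/(2μ) = 0.175689 / (2 × 0.034) = 2.58 Myr.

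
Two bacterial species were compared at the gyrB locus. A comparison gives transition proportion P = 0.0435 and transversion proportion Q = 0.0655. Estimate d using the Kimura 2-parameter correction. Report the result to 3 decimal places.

0.118

Under the Kimura two-parameter model, d = −½ ln(1 − 2P − Q) − ¼ ln(1 − 2Q).
1 − 2P − Q = 0.8475, giving −½ ln(0.8475) = 0.082732.
1 − 2Q = 0.869, giving −¼ ln(0.869) = 0.035103.
d = 0.082732 + 0.035103 = 0.117835.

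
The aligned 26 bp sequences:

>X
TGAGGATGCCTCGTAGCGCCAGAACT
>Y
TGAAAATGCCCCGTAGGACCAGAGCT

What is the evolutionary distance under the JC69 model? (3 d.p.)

The sequences differ at 6 of 26 sites (4, 5, 11, 17, 18, 24), so p = 6/26 ≈ 0.230769.
d = −(3/4) ln(1 − 4p/3) = −0.75 ln(1 − 0.307692) = −0.75 ln(0.692308)
  = −0.75 × (-0.367724) = 0.275793 substitutions/site.

0.276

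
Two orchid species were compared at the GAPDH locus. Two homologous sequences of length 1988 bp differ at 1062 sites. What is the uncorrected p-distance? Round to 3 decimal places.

p = 1062/1988 = 0.534205… ≈ 0.534 (to 3 d.p.).

0.534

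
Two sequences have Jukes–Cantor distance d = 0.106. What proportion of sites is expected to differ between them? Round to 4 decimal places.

p = (3/4)(1 − e^(−4d/3)) = 0.75 × (1 − e^(-0.141333)) = 0.75 × (1 − 0.868200) = 0.098850.

0.0989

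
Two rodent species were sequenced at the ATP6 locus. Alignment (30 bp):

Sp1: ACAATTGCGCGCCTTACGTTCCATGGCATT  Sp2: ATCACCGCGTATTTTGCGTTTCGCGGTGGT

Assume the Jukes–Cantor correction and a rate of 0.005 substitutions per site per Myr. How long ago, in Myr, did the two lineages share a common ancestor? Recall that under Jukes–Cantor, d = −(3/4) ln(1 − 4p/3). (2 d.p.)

The sequences differ at 15 of 30 sites, so p = 15/30 = 0.5.
d = −(3/4) ln(1 − 4p/3) = −0.75 ln(1 − 0.666667) = −0.75 ln(0.333333)
  = −0.75 × (-1.098613) = 0.823960 substitutions/site.
Under a molecular clock d = 2μt, so t = d/(2μ) = 0.823960 / (2 × 0.005) = 82.40 Myr.

82.40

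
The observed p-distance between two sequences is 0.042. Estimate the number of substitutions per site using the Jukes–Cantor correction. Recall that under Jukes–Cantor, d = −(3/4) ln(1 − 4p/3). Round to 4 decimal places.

0.0432

d = −(3/4) ln(1 − 4p/3) = −0.75 ln(1 − 0.056) = −0.75 ln(0.944)
  = −0.75 × (-0.057629) = 0.043222 substitutions/site.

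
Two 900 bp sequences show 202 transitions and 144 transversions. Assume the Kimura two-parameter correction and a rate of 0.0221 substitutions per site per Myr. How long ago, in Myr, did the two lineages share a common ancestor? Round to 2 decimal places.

12.80

P = 202/900 ≈ 0.224444 and Q = 144/900 = 0.16.
Under the Kimura two-parameter model, d = −½ ln(1 − 2P − Q) − ¼ ln(1 − 2Q).
1 − 2P − Q = 0.391112, giving −½ ln(0.391112) = 0.469381.
1 − 2Q = 0.68, giving −¼ ln(0.68) = 0.096416.
d = 0.469381 + 0.096416 = 0.565797.
Under a molecular clock d = 2μt, so t = d/(2μ) = 0.565797 / (2 × 0.0221) = 12.80 Myr.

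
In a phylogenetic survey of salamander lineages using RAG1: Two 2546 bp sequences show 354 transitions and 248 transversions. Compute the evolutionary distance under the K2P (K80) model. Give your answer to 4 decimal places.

0.2896

P = 354/2546 ≈ 0.139042 and Q = 248/2546 ≈ 0.097408.
Under the Kimura two-parameter model, d = −½ ln(1 − 2P − Q) − ¼ ln(1 − 2Q).
1 − 2P − Q = 0.624508, giving −½ ln(0.624508) = 0.235396.
1 − 2Q = 0.805184, giving −¼ ln(0.805184) = 0.054171.
d = 0.235396 + 0.054171 = 0.289567.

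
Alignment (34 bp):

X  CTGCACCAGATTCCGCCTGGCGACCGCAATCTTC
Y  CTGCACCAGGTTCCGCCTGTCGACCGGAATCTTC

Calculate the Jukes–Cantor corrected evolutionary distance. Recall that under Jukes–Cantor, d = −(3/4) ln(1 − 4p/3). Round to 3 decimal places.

The sequences differ at 3 of 34 sites (10, 20, 27), so p = 3/34 ≈ 0.088235.
d = −(3/4) ln(1 − 4p/3) = −0.75 ln(1 − 0.117647) = −0.75 ln(0.882353)
  = −0.75 × (-0.125163) = 0.093872 substitutions/site.

0.094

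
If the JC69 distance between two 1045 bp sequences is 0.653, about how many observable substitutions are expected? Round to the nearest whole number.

Invert JC69: p = (3/4)(1 − e^(−4d/3)) = 0.75 × (1 − e^(-0.870667)) = 0.75 × (1 − 0.418672) = 0.435996.
Expected differing sites = pL ≈ 0.435996 × 1045 = 455.61582 ≈ 456.

456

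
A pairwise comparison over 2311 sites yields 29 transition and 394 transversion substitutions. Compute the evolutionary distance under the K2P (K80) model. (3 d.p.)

P = 29/2311 ≈ 0.012549 and Q = 394/2311 ≈ 0.170489.
Under the Kimura two-parameter model, d = −½ ln(1 − 2P − Q) − ¼ ln(1 − 2Q).
1 − 2P − Q = 0.804413, giving −½ ln(0.804413) = 0.108821.
1 − 2Q = 0.659022, giving −¼ ln(0.659022) = 0.104250.
d = 0.108821 + 0.104250 = 0.213071.

0.213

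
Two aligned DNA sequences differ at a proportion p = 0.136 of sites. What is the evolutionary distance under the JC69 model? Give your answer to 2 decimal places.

0.15

d = −(3/4) ln(1 − 4p/3) = −0.75 ln(1 − 0.181333) = −0.75 ln(0.818667)
  = −0.75 × (-0.200078) = 0.150059 substitutions/site.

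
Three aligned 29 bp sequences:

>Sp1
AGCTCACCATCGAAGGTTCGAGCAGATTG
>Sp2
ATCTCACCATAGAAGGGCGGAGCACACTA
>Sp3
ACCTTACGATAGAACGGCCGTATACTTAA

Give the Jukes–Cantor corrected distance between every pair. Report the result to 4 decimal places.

Sp1–Sp2: 8/29 sites differ → p ≈ 0.275862, d = −0.75 ln(1 − 0.367816) = 0.343931 ≈ 0.3439.
Sp1–Sp3: 14/29 sites differ → p ≈ 0.482759, d = −0.75 ln(1 − 0.643679) = 0.773942 ≈ 0.7739.
Sp2–Sp3: 11/29 sites differ → p ≈ 0.37931, d = −0.75 ln(1 − 0.505747) = 0.528531 ≈ 0.5285.

d(Sp1,Sp2) = 0.3439, d(Sp1,Sp3) = 0.7739, d(Sp2,Sp3) = 0.5285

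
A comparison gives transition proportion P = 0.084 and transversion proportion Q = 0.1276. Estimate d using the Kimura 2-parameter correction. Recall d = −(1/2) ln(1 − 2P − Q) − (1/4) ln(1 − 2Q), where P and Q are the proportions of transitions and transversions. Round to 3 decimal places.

Under the Kimura two-parameter model, d = −½ ln(1 − 2P − Q) − ¼ ln(1 − 2Q).
1 − 2P − Q = 0.7044, giving −½ ln(0.7044) = 0.175204.
1 − 2Q = 0.7448, giving −¼ ln(0.7448) = 0.073660.
d = 0.175204 + 0.073660 = 0.248864.

0.249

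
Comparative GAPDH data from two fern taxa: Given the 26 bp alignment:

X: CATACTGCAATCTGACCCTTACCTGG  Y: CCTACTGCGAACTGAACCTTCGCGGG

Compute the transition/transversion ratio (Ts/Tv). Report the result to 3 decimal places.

Transitions are A↔G and C↔T; transversions are all other mismatches.
Transitions: 1. Transversions: 6.
R = 1/6 = 0.166666… ≈ 0.167 (to 3 d.p.).

0.167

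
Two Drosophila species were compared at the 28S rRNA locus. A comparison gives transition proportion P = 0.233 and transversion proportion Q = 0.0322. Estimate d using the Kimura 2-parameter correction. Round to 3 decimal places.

0.361

Under the Kimura two-parameter model, d = −½ ln(1 − 2P − Q) − ¼ ln(1 − 2Q).
1 − 2P − Q = 0.5018, giving −½ ln(0.5018) = 0.344777.
1 − 2Q = 0.9356, giving −¼ ln(0.9356) = 0.016642.
d = 0.344777 + 0.016642 = 0.361419.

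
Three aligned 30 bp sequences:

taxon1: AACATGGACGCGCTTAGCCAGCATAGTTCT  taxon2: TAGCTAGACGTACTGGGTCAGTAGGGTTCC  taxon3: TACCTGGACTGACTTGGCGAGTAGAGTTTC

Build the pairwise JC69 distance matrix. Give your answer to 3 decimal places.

d(taxon1,taxon2) = 0.647, d(taxon1,taxon3) = 0.503, d(taxon2,taxon3) = 0.383

taxon1–taxon2: 13/30 sites differ → p ≈ 0.433333, d = −0.75 ln(1 − 0.577777) = 0.646666 ≈ 0.647.
taxon1–taxon3: 11/30 sites differ → p ≈ 0.366667, d = −0.75 ln(1 − 0.488889) = 0.503376 ≈ 0.503.
taxon2–taxon3: 9/30 sites differ → p = 0.3, d = −0.75 ln(1 − 0.4) = 0.383119 ≈ 0.383.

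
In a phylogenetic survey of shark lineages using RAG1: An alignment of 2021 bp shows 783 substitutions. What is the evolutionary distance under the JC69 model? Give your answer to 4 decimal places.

p = 783/2021 ≈ 0.387432.
d = −(3/4) ln(1 − 4p/3) = −0.75 ln(1 − 0.516576) = −0.75 ln(0.483424)
  = −0.75 × (-0.726861) = 0.545146 substitutions/site.

0.5451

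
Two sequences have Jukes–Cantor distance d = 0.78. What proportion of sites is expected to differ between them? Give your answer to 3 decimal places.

0.485

p = (3/4)(1 − e^(−4d/3)) = 0.75 × (1 − e^(-1.04)) = 0.75 × (1 − 0.353455) = 0.484909.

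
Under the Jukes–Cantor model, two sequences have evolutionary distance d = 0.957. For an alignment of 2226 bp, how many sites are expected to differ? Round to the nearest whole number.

Invert JC69: p = (3/4)(1 − e^(−4d/3)) = 0.75 × (1 − e^(-1.276)) = 0.75 × (1 − 0.279152) = 0.540636.
Expected differing sites = pL ≈ 0.540636 × 2226 = 1203.455736 ≈ 1203.

1203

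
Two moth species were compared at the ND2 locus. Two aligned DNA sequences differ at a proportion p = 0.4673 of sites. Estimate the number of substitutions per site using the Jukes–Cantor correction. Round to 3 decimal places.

0.732

d = −(3/4) ln(1 − 4p/3) = −0.75 ln(1 − 0.623067) = −0.75 ln(0.376933)
  = −0.75 × (-0.975688) = 0.731766 substitutions/site.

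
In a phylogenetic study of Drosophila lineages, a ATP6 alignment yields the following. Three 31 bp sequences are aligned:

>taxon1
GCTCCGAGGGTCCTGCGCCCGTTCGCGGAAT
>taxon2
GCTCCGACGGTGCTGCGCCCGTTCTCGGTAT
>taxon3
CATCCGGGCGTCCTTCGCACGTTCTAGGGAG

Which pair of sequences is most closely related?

taxon1 and taxon2

taxon1–taxon2: 4/31 differ, p = 0.129, d = 0.142.
taxon1–taxon3: 10/31 differ, p = 0.323, d = 0.422.
taxon2–taxon3: 11/31 differ, p = 0.355, d = 0.481.
The smallest distance is between taxon1 and taxon2.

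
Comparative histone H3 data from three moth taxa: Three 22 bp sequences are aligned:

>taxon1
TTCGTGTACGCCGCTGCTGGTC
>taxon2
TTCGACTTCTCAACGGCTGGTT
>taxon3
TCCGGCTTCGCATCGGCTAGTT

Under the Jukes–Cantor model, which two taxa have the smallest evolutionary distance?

taxon1–taxon2: 8/22 differ, p = 0.364, d = 0.497.
taxon1–taxon3: 9/22 differ, p = 0.409, d = 0.591.
taxon2–taxon3: 5/22 differ, p = 0.227, d = 0.271.
The smallest distance is between taxon2 and taxon3.

taxon2 and taxon3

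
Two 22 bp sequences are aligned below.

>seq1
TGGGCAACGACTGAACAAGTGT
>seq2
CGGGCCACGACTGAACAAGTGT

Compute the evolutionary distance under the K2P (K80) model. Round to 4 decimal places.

Of 22 sites, 1 differences are transitions and 1 are transversions, so P = 1/22 ≈ 0.045455 and Q = 1/22 ≈ 0.045455.
Under the Kimura two-parameter model, d = −½ ln(1 − 2P − Q) − ¼ ln(1 − 2Q).
1 − 2P − Q = 0.863635, giving −½ ln(0.863635) = 0.073303.
1 − 2Q = 0.90909, giving −¼ ln(0.90909) = 0.023828.
d = 0.073303 + 0.023828 = 0.097131.

0.0971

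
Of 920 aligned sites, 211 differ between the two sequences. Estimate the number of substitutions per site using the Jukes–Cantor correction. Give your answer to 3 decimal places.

0.274

p = 211/920 ≈ 0.229348.
d = −(3/4) ln(1 − 4p/3) = −0.75 ln(1 − 0.305797) = −0.75 ln(0.694203)
  = −0.75 × (-0.364991) = 0.273743 substitutions/site.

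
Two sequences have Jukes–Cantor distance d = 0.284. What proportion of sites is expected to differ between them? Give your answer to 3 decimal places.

0.236

p = (3/4)(1 − e^(−4d/3)) = 0.75 × (1 − e^(-0.378667)) = 0.75 × (1 − 0.684774) = 0.236420.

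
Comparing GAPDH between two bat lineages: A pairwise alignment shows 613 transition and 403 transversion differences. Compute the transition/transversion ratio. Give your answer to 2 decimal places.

1.52

R = 613/403 = 1.521091… ≈ 1.52 (to 2 d.p.).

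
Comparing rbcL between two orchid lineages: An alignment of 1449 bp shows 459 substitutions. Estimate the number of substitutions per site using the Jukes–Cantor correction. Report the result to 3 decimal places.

p = 459/1449 ≈ 0.31677.
d = −(3/4) ln(1 − 4p/3) = −0.75 ln(1 − 0.42236) = −0.75 ln(0.57764)
  = −0.75 × (-0.548804) = 0.411603 substitutions/site.

0.412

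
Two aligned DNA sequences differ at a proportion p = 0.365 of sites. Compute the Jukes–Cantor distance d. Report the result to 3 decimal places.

d = −(3/4) ln(1 − 4p/3) = −0.75 ln(1 − 0.486667) = −0.75 ln(0.513333)
  = −0.75 × (-0.666831) = 0.500123 substitutions/site.

0.500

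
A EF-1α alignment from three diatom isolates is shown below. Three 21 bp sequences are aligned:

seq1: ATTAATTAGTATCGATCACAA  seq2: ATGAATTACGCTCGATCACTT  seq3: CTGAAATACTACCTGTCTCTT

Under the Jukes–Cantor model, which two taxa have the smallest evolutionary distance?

seq1 and seq2

seq1–seq2: 6/21 differ, p = 0.286, d = 0.360.
seq1–seq3: 10/21 differ, p = 0.476, d = 0.756.
seq2–seq3: 8/21 differ, p = 0.381, d = 0.532.
The smallest distance is between seq1 and seq2.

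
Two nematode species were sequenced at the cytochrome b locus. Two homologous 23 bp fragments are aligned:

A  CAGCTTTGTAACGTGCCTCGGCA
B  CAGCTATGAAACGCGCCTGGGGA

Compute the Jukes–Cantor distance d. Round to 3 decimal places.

The sequences differ at 5 of 23 sites (6, 9, 14, 19, 22), so p = 5/23 ≈ 0.217391.
d = −(3/4) ln(1 − 4p/3) = −0.75 ln(1 − 0.289855) = −0.75 ln(0.710145)
  = −0.75 × (-0.342286) = 0.256715 substitutions/site.

0.257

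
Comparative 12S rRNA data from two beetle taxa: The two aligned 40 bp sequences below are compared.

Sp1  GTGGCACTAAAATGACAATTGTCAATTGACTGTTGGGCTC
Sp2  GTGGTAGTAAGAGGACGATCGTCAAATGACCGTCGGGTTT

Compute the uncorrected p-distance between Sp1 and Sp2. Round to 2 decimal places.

0.28

The sequences differ at 11 of 40 positions.
p = 11/40 = 0.275 ≈ 0.28 (to 2 d.p.).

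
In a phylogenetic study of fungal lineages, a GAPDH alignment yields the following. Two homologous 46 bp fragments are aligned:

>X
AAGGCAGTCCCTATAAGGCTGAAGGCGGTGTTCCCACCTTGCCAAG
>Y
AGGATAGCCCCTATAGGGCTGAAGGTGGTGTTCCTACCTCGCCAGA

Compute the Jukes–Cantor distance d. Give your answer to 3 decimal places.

0.257

The sequences differ at 10 of 46 sites (2, 4, 5, 8, 16, 26, 35, 40, 45, 46), so p = 10/46 ≈ 0.217391.
d = −(3/4) ln(1 − 4p/3) = −0.75 ln(1 − 0.289855) = −0.75 ln(0.710145)
  = −0.75 × (-0.342286) = 0.256715 substitutions/site.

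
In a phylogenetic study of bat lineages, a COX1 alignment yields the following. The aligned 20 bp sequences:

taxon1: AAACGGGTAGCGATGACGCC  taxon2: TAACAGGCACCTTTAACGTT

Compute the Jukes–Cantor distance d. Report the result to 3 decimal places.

The sequences differ at 9 of 20 sites (1, 5, 8, 10, 12, 13, 15, 19, 20), so p = 9/20 = 0.45.
d = −(3/4) ln(1 − 4p/3) = −0.75 ln(1 − 0.6) = −0.75 ln(0.4)
  = −0.75 × (-0.916291) = 0.687218 substitutions/site.

0.687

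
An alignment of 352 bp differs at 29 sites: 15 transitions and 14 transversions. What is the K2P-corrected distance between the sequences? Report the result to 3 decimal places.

P = 15/352 ≈ 0.042614 and Q = 14/352 ≈ 0.039773.
Under the Kimura two-parameter model, d = −½ ln(1 − 2P − Q) − ¼ ln(1 − 2Q).
1 − 2P − Q = 0.874999, giving −½ ln(0.874999) = 0.066766.
1 − 2Q = 0.920454, giving −¼ ln(0.920454) = 0.020722.
d = 0.066766 + 0.020722 = 0.087488.

0.087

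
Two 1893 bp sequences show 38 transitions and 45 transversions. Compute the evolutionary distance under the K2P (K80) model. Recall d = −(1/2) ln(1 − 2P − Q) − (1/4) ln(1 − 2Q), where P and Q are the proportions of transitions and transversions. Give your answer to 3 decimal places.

0.045

P = 38/1893 ≈ 0.020074 and Q = 45/1893 ≈ 0.023772.
Under the Kimura two-parameter model, d = −½ ln(1 − 2P − Q) − ¼ ln(1 − 2Q).
1 − 2P − Q = 0.93608, giving −½ ln(0.93608) = 0.033027.
1 − 2Q = 0.952456, giving −¼ ln(0.952456) = 0.012178.
d = 0.033027 + 0.012178 = 0.045205.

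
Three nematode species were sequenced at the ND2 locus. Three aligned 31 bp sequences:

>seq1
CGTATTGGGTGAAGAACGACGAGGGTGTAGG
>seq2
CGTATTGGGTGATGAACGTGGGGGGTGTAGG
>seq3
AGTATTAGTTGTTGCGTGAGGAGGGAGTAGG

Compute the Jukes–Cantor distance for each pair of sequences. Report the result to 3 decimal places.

seq1–seq2: 4/31 sites differ → p ≈ 0.129032, d = −0.75 ln(1 − 0.172043) = 0.141596 ≈ 0.142.
seq1–seq3: 10/31 sites differ → p ≈ 0.322581, d = −0.75 ln(1 − 0.430108) = 0.421731 ≈ 0.422.
seq2–seq3: 10/31 sites differ → p ≈ 0.322581, d = −0.75 ln(1 − 0.430108) = 0.421731 ≈ 0.422.

d(seq1,seq2) = 0.142, d(seq1,seq3) = 0.422, d(seq2,seq3) = 0.422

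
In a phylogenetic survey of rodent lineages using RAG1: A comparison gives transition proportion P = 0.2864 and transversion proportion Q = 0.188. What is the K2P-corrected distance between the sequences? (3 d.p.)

0.833

Under the Kimura two-parameter model, d = −½ ln(1 − 2P − Q) − ¼ ln(1 − 2Q).
1 − 2P − Q = 0.2392, giving −½ ln(0.2392) = 0.715228.
1 − 2Q = 0.624, giving −¼ ln(0.624) = 0.117901.
d = 0.715228 + 0.117901 = 0.833129.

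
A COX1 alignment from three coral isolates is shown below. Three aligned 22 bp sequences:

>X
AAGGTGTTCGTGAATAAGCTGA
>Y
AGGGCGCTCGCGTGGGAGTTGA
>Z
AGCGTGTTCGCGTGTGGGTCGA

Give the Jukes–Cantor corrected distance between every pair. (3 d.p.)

d(X,Y) = 0.591, d(X,Z) = 0.591, d(Y,Z) = 0.339

X–Y: 9/22 sites differ → p ≈ 0.409091, d = −0.75 ln(1 − 0.545455) = 0.591344 ≈ 0.591.
X–Z: 9/22 sites differ → p ≈ 0.409091, d = −0.75 ln(1 − 0.545455) = 0.591344 ≈ 0.591.
Y–Z: 6/22 sites differ → p ≈ 0.272727, d = −0.75 ln(1 − 0.363636) = 0.338988 ≈ 0.339.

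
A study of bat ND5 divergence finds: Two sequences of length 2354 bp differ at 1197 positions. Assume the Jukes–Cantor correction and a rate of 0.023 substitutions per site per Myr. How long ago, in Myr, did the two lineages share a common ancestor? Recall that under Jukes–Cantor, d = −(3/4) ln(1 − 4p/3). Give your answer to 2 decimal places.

18.48

p = 1197/2354 ≈ 0.508496.
d = −(3/4) ln(1 − 4p/3) = −0.75 ln(1 − 0.677995) = −0.75 ln(0.322005)
  = −0.75 × (-1.133188) = 0.849891 substitutions/site.
Under a molecular clock d = 2μt, so t = d/(2μ) = 0.849891 / (2 × 0.023) = 18.48 Myr.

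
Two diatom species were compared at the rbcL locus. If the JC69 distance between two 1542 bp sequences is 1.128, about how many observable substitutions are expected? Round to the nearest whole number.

899

Invert JC69: p = (3/4)(1 − e^(−4d/3)) = 0.75 × (1 − e^(-1.504)) = 0.75 × (1 − 0.222239) = 0.583321.
Expected differing sites = pL ≈ 0.583321 × 1542 = 899.480982 ≈ 899.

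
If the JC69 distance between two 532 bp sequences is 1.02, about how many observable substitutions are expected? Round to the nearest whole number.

Invert JC69: p = (3/4)(1 − e^(−4d/3)) = 0.75 × (1 − e^(-1.36)) = 0.75 × (1 − 0.256661) = 0.557504.
Expected differing sites = pL ≈ 0.557504 × 532 = 296.592128 ≈ 297.

297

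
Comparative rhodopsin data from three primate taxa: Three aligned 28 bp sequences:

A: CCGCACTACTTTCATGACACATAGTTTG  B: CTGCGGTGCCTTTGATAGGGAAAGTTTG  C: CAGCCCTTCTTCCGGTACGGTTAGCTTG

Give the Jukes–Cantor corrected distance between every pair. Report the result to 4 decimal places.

A–B: 13/28 sites differ → p ≈ 0.464286, d = −0.75 ln(1 − 0.619048) = 0.723811 ≈ 0.7238.
A–C: 11/28 sites differ → p ≈ 0.392857, d = −0.75 ln(1 − 0.523809) = 0.556452 ≈ 0.5565.
B–C: 12/28 sites differ → p ≈ 0.428571, d = −0.75 ln(1 − 0.571428) = 0.635472 ≈ 0.6355.

d(A,B) = 0.7238, d(A,C) = 0.5565, d(B,C) = 0.6355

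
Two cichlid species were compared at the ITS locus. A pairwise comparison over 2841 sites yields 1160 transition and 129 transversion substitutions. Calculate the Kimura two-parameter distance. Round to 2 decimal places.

P = 1160/2841 ≈ 0.408307 and Q = 129/2841 ≈ 0.045407.
Under the Kimura two-parameter model, d = −½ ln(1 − 2P − Q) − ¼ ln(1 − 2Q).
1 − 2P − Q = 0.137979, giving −½ ln(0.137979) = 0.990327.
1 − 2Q = 0.909186, giving −¼ ln(0.909186) = 0.023801.
d = 0.990327 + 0.023801 = 1.014128.

1.01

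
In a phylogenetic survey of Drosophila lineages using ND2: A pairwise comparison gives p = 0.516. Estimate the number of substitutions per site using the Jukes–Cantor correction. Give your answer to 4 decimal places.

d = −(3/4) ln(1 − 4p/3) = −0.75 ln(1 − 0.688) = −0.75 ln(0.312)
  = −0.75 × (-1.164752) = 0.873564 substitutions/site.

0.8736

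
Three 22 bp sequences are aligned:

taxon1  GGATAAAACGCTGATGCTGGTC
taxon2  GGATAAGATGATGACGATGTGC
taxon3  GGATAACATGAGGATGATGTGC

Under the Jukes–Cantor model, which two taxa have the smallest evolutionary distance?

taxon2 and taxon3

taxon1–taxon2: 7/22 differ, p = 0.318, d = 0.414.
taxon1–taxon3: 7/22 differ, p = 0.318, d = 0.414.
taxon2–taxon3: 3/22 differ, p = 0.136, d = 0.151.
The smallest distance is between taxon2 and taxon3.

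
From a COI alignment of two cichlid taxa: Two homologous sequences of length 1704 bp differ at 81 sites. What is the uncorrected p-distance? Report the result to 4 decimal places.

0.0475

p = 81/1704 = 0.047535… ≈ 0.0475 (to 4 d.p.).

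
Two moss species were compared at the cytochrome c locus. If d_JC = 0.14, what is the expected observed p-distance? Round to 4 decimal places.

0.1277

p = (3/4)(1 − e^(−4d/3)) = 0.75 × (1 − e^(-0.186667)) = 0.75 × (1 − 0.829720) = 0.127710.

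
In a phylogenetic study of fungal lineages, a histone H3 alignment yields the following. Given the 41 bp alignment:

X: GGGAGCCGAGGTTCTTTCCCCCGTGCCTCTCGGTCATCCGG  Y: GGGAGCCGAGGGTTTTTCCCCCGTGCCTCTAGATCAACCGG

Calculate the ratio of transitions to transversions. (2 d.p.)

0.67

Transitions are A↔G and C↔T; transversions are all other mismatches.
Transitions: 2. Transversions: 3.
R = 2/3 = 0.666666… ≈ 0.67 (to 2 d.p.).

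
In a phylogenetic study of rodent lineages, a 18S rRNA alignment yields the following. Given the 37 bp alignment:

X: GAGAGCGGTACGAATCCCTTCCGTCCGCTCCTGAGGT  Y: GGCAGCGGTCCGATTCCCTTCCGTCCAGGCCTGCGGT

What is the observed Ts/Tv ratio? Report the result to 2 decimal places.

0.33

Transitions are A↔G and C↔T; transversions are all other mismatches.
Transitions: 2. Transversions: 6.
R = 2/6 = 0.333333… ≈ 0.33 (to 2 d.p.).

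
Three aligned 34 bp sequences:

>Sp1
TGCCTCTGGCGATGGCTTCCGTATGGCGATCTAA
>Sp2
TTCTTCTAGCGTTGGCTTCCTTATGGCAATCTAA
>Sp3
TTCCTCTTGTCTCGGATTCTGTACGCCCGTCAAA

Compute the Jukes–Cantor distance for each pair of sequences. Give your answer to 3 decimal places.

Sp1–Sp2: 6/34 sites differ → p ≈ 0.176471, d = −0.75 ln(1 − 0.235295) = 0.201199 ≈ 0.201.
Sp1–Sp3: 13/34 sites differ → p ≈ 0.382353, d = −0.75 ln(1 − 0.509804) = 0.534712 ≈ 0.535.
Sp2–Sp3: 13/34 sites differ → p ≈ 0.382353, d = −0.75 ln(1 − 0.509804) = 0.534712 ≈ 0.535.

d(Sp1,Sp2) = 0.201, d(Sp1,Sp3) = 0.535, d(Sp2,Sp3) = 0.535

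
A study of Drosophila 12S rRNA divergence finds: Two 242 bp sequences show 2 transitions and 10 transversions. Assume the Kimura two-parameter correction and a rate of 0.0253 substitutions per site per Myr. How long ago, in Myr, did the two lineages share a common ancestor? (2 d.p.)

1.02

P = 2/242 ≈ 0.008264 and Q = 10/242 ≈ 0.041322.
Under the Kimura two-parameter model, d = −½ ln(1 − 2P − Q) − ¼ ln(1 − 2Q).
1 − 2P − Q = 0.94215, giving −½ ln(0.94215) = 0.029795.
1 − 2Q = 0.917356, giving −¼ ln(0.917356) = 0.021565.
d = 0.029795 + 0.021565 = 0.051360.
Under a molecular clock d = 2μt, so t = d/(2μ) = 0.051360 / (2 × 0.0253) = 1.02 Myr.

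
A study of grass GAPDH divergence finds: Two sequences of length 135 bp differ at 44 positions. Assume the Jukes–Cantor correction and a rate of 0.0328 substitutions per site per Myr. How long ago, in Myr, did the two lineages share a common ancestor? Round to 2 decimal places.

6.52

p = 44/135 ≈ 0.325926.
d = −(3/4) ln(1 − 4p/3) = −0.75 ln(1 − 0.434568) = −0.75 ln(0.565432)
  = −0.75 × (-0.570165) = 0.427624 substitutions/site.
Under a molecular clock d = 2μt, so t = d/(2μ) = 0.427624 / (2 × 0.0328) = 6.52 Myr.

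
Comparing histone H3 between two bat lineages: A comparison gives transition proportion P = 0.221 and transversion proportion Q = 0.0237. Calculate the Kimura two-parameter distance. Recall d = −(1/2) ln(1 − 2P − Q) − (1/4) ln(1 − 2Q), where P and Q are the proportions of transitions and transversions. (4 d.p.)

0.3255

Under the Kimura two-parameter model, d = −½ ln(1 − 2P − Q) − ¼ ln(1 − 2Q).
1 − 2P − Q = 0.5343, giving −½ ln(0.5343) = 0.313399.
1 − 2Q = 0.9526, giving −¼ ln(0.9526) = 0.012140.
d = 0.313399 + 0.012140 = 0.325539.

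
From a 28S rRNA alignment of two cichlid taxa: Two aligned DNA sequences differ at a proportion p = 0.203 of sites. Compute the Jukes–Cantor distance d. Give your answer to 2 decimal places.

0.24

d = −(3/4) ln(1 − 4p/3) = −0.75 ln(1 − 0.270667) = −0.75 ln(0.729333)
  = −0.75 × (-0.315625) = 0.236719 substitutions/site.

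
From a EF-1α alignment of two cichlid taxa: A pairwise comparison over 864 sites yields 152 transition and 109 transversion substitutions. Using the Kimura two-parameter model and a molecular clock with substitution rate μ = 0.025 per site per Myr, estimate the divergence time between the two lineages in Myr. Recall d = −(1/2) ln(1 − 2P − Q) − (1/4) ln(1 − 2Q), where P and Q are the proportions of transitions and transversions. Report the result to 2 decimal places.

7.95

P = 152/864 ≈ 0.175926 and Q = 109/864 ≈ 0.126157.
Under the Kimura two-parameter model, d = −½ ln(1 − 2P − Q) − ¼ ln(1 − 2Q).
1 − 2P − Q = 0.521991, giving −½ ln(0.521991) = 0.325052.
1 − 2Q = 0.747686, giving −¼ ln(0.747686) = 0.072693.
d = 0.325052 + 0.072693 = 0.397745.
Under a molecular clock d = 2μt, so t = d/(2μ) = 0.397745 / (2 × 0.025) = 7.95 Myr.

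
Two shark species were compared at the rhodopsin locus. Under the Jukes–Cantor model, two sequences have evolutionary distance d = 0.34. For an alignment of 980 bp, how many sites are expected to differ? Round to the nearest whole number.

268

Invert JC69: p = (3/4)(1 − e^(−4d/3)) = 0.75 × (1 − e^(-0.453333)) = 0.75 × (1 − 0.635506) = 0.273371.
Expected differing sites = pL ≈ 0.273371 × 980 = 267.90358 ≈ 268.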